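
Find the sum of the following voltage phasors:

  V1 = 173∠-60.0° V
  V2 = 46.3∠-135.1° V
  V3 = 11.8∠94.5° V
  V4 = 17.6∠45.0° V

Step 1 — Convert each phasor to rectangular form:
  V1 = 173·(cos(-60.0°) + j·sin(-60.0°)) = 86.5 - j149.8 V
  V2 = 46.3·(cos(-135.1°) + j·sin(-135.1°)) = -32.8 - j32.68 V
  V3 = 11.8·(cos(94.5°) + j·sin(94.5°)) = -0.9258 + j11.76 V
  V4 = 17.6·(cos(45.0°) + j·sin(45.0°)) = 12.45 + j12.45 V
Step 2 — Sum components: V_total = 65.22 - j158.3 V.
Step 3 — Convert to polar: |V_total| = 171.2 V, ∠V_total = -67.6°.

V_total = 171.2∠-67.6° V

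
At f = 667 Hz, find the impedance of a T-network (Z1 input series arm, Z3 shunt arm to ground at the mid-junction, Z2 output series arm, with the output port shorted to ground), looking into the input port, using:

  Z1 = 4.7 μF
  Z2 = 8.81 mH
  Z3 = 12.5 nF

Step 1 — Angular frequency: ω = 2π·f = 2π·667 = 4191 rad/s.
Step 2 — Component impedances:
  Z1: Z = 1/(jωC) = -j/(ω·C) = 0 - j50.77 Ω
  Z2: Z = jωL = j·4191·0.00881 = 0 + j36.92 Ω
  Z3: Z = 1/(jωC) = -j/(ω·C) = 0 - j1.909e+04 Ω
Step 3 — With the output port shorted to ground, the output series arm Z2 runs from the junction to ground; the shunt arm Z3 also runs from the junction to ground. They appear in parallel: Z3 || Z2 = 0 + j36.99 Ω.
Step 4 — Series with input arm Z1: Z_in = Z1 + (Z3 || Z2) = 0 - j13.78 Ω = 13.78∠-90.0° Ω.

Z = 0 - j13.78 Ω = 13.78∠-90.0° Ω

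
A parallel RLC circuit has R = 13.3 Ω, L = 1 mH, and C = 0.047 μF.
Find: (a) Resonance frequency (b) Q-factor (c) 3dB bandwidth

Step 1 — Resonance: ω₀ = 1/√(LC) = 1/√(0.001·4.7e-08) = 1.459e+05 rad/s.
Step 2 — f₀ = ω₀/(2π) = 2.322e+04 Hz.
Step 3 — Parallel Q: Q = R/(ω₀L) = 13.3/(1.459e+05·0.001) = 0.09118.
Step 4 — Bandwidth: Δω = ω₀/Q = 1.6e+06 rad/s; BW = Δω/(2π) = 2.546e+05 Hz.

(a) f₀ = 2.322e+04 Hz  (b) Q = 0.09118  (c) BW = 2.546e+05 Hz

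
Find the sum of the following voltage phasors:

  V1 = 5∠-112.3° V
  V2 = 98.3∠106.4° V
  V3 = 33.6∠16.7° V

Step 1 — Convert each phasor to rectangular form:
  V1 = 5·(cos(-112.3°) + j·sin(-112.3°)) = -1.897 - j4.626 V
  V2 = 98.3·(cos(106.4°) + j·sin(106.4°)) = -27.75 + j94.3 V
  V3 = 33.6·(cos(16.7°) + j·sin(16.7°)) = 32.18 + j9.655 V
Step 2 — Sum components: V_total = 2.531 + j99.33 V.
Step 3 — Convert to polar: |V_total| = 99.36 V, ∠V_total = 88.5°.

V_total = 99.36∠88.5° V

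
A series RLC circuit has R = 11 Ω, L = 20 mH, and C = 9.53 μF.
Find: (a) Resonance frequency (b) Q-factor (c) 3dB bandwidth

Step 1 — Resonance condition Im(Z)=0 gives ω₀ = 1/√(LC).
Step 2 — ω₀ = 1/√(0.02·9.53e-06) = 2291 rad/s.
Step 3 — f₀ = ω₀/(2π) = 364.6 Hz.
Step 4 — Series Q: Q = ω₀L/R = 2291·0.02/11 = 4.165.
Step 5 — 3dB bandwidth: Δω = ω₀/Q = 550 rad/s; BW = Δω/(2π) = 87.54 Hz.

(a) f₀ = 364.6 Hz  (b) Q = 4.165  (c) BW = 87.54 Hz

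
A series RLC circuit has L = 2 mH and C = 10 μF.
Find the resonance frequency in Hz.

Step 1 — Resonance condition Im(Z)=0 gives ω₀ = 1/√(LC).
Step 2 — ω₀ = 1/√(0.002·1e-05) = 7071 rad/s.
Step 3 — f₀ = ω₀/(2π) = 1125 Hz.

f₀ = 1125 Hz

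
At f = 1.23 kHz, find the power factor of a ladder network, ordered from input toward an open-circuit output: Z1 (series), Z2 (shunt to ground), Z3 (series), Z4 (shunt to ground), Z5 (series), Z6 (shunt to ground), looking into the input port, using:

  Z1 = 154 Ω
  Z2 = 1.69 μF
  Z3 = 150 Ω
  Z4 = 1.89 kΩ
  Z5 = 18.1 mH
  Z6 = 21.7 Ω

Step 1 — Angular frequency: ω = 2π·f = 2π·1230 = 7728 rad/s.
Step 2 — Component impedances:
  Z1: Z = R = 154 Ω
  Z2: Z = 1/(jωC) = -j/(ω·C) = 0 - j76.56 Ω
  Z3: Z = R = 150 Ω
  Z4: Z = R = 1890 Ω
  Z5: Z = jωL = j·7728·0.0181 = 0 + j139.9 Ω
  Z6: Z = R = 21.7 Ω
Step 3 — Ladder network (open output): work backward from the far end, alternating series and parallel combinations. Z_in = 183.2 - j86.13 Ω = 202.4∠-25.2° Ω.
Step 4 — Power factor: PF = cos(φ) = Re(Z)/|Z| = 183.18/202.42 = 0.905.
Step 5 — Type: Im(Z) = -86.13 ⇒ leading (phase φ = -25.2°).

PF = 0.905 (leading, φ = -25.2°)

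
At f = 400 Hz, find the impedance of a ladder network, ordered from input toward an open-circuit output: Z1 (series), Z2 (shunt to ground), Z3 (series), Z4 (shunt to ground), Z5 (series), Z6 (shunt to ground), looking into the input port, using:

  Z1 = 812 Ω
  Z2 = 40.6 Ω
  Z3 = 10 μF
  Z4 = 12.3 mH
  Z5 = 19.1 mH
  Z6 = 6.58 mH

Step 1 — Angular frequency: ω = 2π·f = 2π·400 = 2513 rad/s.
Step 2 — Component impedances:
  Z1: Z = R = 812 Ω
  Z2: Z = R = 40.6 Ω
  Z3: Z = 1/(jωC) = -j/(ω·C) = 0 - j39.79 Ω
  Z4: Z = jωL = j·2513·0.0123 = 0 + j30.91 Ω
  Z5: Z = jωL = j·2513·0.0191 = 0 + j48 Ω
  Z6: Z = jωL = j·2513·0.00658 = 0 + j16.54 Ω
Step 3 — Ladder network (open output): work backward from the far end, alternating series and parallel combinations. Z_in = 819.2 - j15.53 Ω = 819.4∠-1.1° Ω.

Z = 819.2 - j15.53 Ω = 819.4∠-1.1° Ω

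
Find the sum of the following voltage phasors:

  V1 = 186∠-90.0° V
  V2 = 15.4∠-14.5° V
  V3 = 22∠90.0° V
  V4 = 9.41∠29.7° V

Step 1 — Convert each phasor to rectangular form:
  V1 = 186·(cos(-90.0°) + j·sin(-90.0°)) = 0 - j186 V
  V2 = 15.4·(cos(-14.5°) + j·sin(-14.5°)) = 14.91 - j3.856 V
  V3 = 22·(cos(90.0°) + j·sin(90.0°)) = 0 + j22 V
  V4 = 9.41·(cos(29.7°) + j·sin(29.7°)) = 8.174 + j4.662 V
Step 2 — Sum components: V_total = 23.08 - j163.2 V.
Step 3 — Convert to polar: |V_total| = 164.8 V, ∠V_total = -81.9°.

V_total = 164.8∠-81.9° V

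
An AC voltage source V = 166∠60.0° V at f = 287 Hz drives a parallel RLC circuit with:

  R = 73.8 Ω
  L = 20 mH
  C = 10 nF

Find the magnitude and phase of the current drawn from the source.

Step 1 — Angular frequency: ω = 2π·f = 2π·287 = 1803 rad/s.
Step 2 — Component impedances:
  R: Z = R = 73.8 Ω
  L: Z = jωL = j·1803·0.02 = 0 + j36.07 Ω
  C: Z = 1/(jωC) = -j/(ω·C) = 0 - j5.545e+04 Ω
Step 3 — Parallel combination: 1/Z_total = 1/R + 1/L + 1/C; Z_total = 14.24 + j29.12 Ω = 32.42∠63.9° Ω.
Step 4 — Source phasor: V = 166∠60.0° V = 83 + j143.8 V.
Step 5 — Ohm's law: I = V / Z_total = (83 + j143.8) / (14.24 + j29.12) = 5.108 - j0.3519 A.
Step 6 — Convert to polar: |I| = 5.12 A, ∠I = -3.9°.

I = 5.12∠-3.9° A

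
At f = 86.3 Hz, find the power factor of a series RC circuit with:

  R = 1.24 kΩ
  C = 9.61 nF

Step 1 — Angular frequency: ω = 2π·f = 2π·86.3 = 542.2 rad/s.
Step 2 — Component impedances:
  R: Z = R = 1240 Ω
  C: Z = 1/(jωC) = -j/(ω·C) = 0 - j1.919e+05 Ω
Step 3 — Series combination: Z_total = R + C = 1240 - j1.919e+05 Ω = 1.919e+05∠-89.6° Ω.
Step 4 — Power factor: PF = cos(φ) = Re(Z)/|Z| = 1240/1.9191e+05 = 0.006461.
Step 5 — Type: Im(Z) = -1.919e+05 ⇒ leading (phase φ = -89.6°).

PF = 0.006461 (leading, φ = -89.6°)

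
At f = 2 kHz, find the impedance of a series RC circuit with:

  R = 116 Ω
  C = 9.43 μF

Step 1 — Angular frequency: ω = 2π·f = 2π·2000 = 1.257e+04 rad/s.
Step 2 — Component impedances:
  R: Z = R = 116 Ω
  C: Z = 1/(jωC) = -j/(ω·C) = 0 - j8.439 Ω
Step 3 — Series combination: Z_total = R + C = 116 - j8.439 Ω = 116.3∠-4.2° Ω.

Z = 116 - j8.439 Ω = 116.3∠-4.2° Ω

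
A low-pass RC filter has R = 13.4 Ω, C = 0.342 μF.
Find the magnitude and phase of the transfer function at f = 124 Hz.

Step 1 — Angular frequency: ω = 2π·124 = 779.1 rad/s.
Step 2 — Transfer function: H(jω) = 1/(1 + jωRC).
Step 3 — Denominator: 1 + jωRC = 1 + j·779.1·13.4·3.42e-07 = 1 + j0.003571.
Step 4 — H = 1 - j0.00357.
Step 5 — Magnitude: |H| = 1 (-0.0 dB); phase: φ = -0.2°.

|H| = 1 (-0.0 dB), φ = -0.2°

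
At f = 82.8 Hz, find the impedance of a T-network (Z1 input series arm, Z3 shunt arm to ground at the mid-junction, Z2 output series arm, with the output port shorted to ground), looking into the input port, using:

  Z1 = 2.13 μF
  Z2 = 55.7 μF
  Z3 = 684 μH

Step 1 — Angular frequency: ω = 2π·f = 2π·82.8 = 520.2 rad/s.
Step 2 — Component impedances:
  Z1: Z = 1/(jωC) = -j/(ω·C) = 0 - j902.4 Ω
  Z2: Z = 1/(jωC) = -j/(ω·C) = 0 - j34.51 Ω
  Z3: Z = jωL = j·520.2·0.000684 = 0 + j0.3558 Ω
Step 3 — With the output port shorted to ground, the output series arm Z2 runs from the junction to ground; the shunt arm Z3 also runs from the junction to ground. They appear in parallel: Z3 || Z2 = 0 + j0.3596 Ω.
Step 4 — Series with input arm Z1: Z_in = Z1 + (Z3 || Z2) = 0 - j902.1 Ω = 902.1∠-90.0° Ω.

Z = 0 - j902.1 Ω = 902.1∠-90.0° Ω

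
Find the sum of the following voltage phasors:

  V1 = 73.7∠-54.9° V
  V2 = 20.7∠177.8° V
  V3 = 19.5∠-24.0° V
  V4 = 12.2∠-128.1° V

Step 1 — Convert each phasor to rectangular form:
  V1 = 73.7·(cos(-54.9°) + j·sin(-54.9°)) = 42.38 - j60.3 V
  V2 = 20.7·(cos(177.8°) + j·sin(177.8°)) = -20.68 + j0.7946 V
  V3 = 19.5·(cos(-24.0°) + j·sin(-24.0°)) = 17.81 - j7.931 V
  V4 = 12.2·(cos(-128.1°) + j·sin(-128.1°)) = -7.528 - j9.601 V
Step 2 — Sum components: V_total = 31.98 - j77.03 V.
Step 3 — Convert to polar: |V_total| = 83.41 V, ∠V_total = -67.5°.

V_total = 83.41∠-67.5° V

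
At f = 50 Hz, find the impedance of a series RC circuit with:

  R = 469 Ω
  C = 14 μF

Step 1 — Angular frequency: ω = 2π·f = 2π·50 = 314.2 rad/s.
Step 2 — Component impedances:
  R: Z = R = 469 Ω
  C: Z = 1/(jωC) = -j/(ω·C) = 0 - j227.4 Ω
Step 3 — Series combination: Z_total = R + C = 469 - j227.4 Ω = 521.2∠-25.9° Ω.

Z = 469 - j227.4 Ω = 521.2∠-25.9° Ω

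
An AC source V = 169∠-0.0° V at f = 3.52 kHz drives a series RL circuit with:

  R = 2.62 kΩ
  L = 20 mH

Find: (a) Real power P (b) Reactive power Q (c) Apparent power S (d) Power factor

Step 1 — Angular frequency: ω = 2π·f = 2π·3520 = 2.212e+04 rad/s.
Step 2 — Component impedances:
  R: Z = R = 2620 Ω
  L: Z = jωL = j·2.212e+04·0.02 = 0 + j442.3 Ω
Step 3 — Series combination: Z_total = R + L = 2620 + j442.3 Ω = 2657∠9.6° Ω.
Step 4 — Source phasor: V = 169∠-0.0° V = 169 V.
Step 5 — Current: I = V / Z = 0.06272 - j0.01059 A = 0.0636∠-9.6° A.
Step 6 — Complex power: S = V·I* = 10.6 + j1.789 VA.
Step 7 — Real power: P = Re(S) = 10.6 W.
Step 8 — Reactive power: Q = Im(S) = 1.789 VAR.
Step 9 — Apparent power: |S| = 10.75 VA.
Step 10 — Power factor: PF = P/|S| = 0.986 (lagging).

(a) P = 10.6 W  (b) Q = 1.789 VAR  (c) S = 10.75 VA  (d) PF = 0.986 (lagging)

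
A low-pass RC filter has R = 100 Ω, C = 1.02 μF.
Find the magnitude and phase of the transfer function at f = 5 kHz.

Step 1 — Angular frequency: ω = 2π·5000 = 3.142e+04 rad/s.
Step 2 — Transfer function: H(jω) = 1/(1 + jωRC).
Step 3 — Denominator: 1 + jωRC = 1 + j·3.142e+04·100·1.02e-06 = 1 + j3.204.
Step 4 — H = 0.08874 - j0.2844.
Step 5 — Magnitude: |H| = 0.2979 (-10.5 dB); phase: φ = -72.7°.

|H| = 0.2979 (-10.5 dB), φ = -72.7°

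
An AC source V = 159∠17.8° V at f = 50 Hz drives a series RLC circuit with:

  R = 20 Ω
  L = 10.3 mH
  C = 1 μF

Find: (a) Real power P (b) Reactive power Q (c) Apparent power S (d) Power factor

Step 1 — Angular frequency: ω = 2π·f = 2π·50 = 314.2 rad/s.
Step 2 — Component impedances:
  R: Z = R = 20 Ω
  L: Z = jωL = j·314.2·0.0103 = 0 + j3.236 Ω
  C: Z = 1/(jωC) = -j/(ω·C) = 0 - j3183 Ω
Step 3 — Series combination: Z_total = R + L + C = 20 - j3180 Ω = 3180∠-89.6° Ω.
Step 4 — Source phasor: V = 159∠17.8° V = 151.4 + j48.61 V.
Step 5 — Current: I = V / Z = -0.01499 + j0.0477 A = 0.05∠107.4° A.
Step 6 — Complex power: S = V·I* = 0.05 - j7.95 VA.
Step 7 — Real power: P = Re(S) = 0.05 W.
Step 8 — Reactive power: Q = Im(S) = -7.95 VAR.
Step 9 — Apparent power: |S| = 7.95 VA.
Step 10 — Power factor: PF = P/|S| = 0.006289 (leading).

(a) P = 0.05 W  (b) Q = -7.95 VAR  (c) S = 7.95 VA  (d) PF = 0.006289 (leading)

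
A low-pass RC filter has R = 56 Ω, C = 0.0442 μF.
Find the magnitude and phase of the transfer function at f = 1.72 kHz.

Step 1 — Angular frequency: ω = 2π·1720 = 1.081e+04 rad/s.
Step 2 — Transfer function: H(jω) = 1/(1 + jωRC).
Step 3 — Denominator: 1 + jωRC = 1 + j·1.081e+04·56·4.42e-08 = 1 + j0.02675.
Step 4 — H = 0.9993 - j0.02673.
Step 5 — Magnitude: |H| = 0.9996 (-0.0 dB); phase: φ = -1.5°.

|H| = 0.9996 (-0.0 dB), φ = -1.5°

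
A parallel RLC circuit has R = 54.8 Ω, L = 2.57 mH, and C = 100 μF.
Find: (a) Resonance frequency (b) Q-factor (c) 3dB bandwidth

Step 1 — Resonance: ω₀ = 1/√(LC) = 1/√(0.00257·0.0001) = 1973 rad/s.
Step 2 — f₀ = ω₀/(2π) = 313.9 Hz.
Step 3 — Parallel Q: Q = R/(ω₀L) = 54.8/(1973·0.00257) = 10.81.
Step 4 — Bandwidth: Δω = ω₀/Q = 182.5 rad/s; BW = Δω/(2π) = 29.04 Hz.

(a) f₀ = 313.9 Hz  (b) Q = 10.81  (c) BW = 29.04 Hz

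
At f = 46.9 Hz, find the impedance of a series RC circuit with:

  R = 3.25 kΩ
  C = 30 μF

Step 1 — Angular frequency: ω = 2π·f = 2π·46.9 = 294.7 rad/s.
Step 2 — Component impedances:
  R: Z = R = 3250 Ω
  C: Z = 1/(jωC) = -j/(ω·C) = 0 - j113.1 Ω
Step 3 — Series combination: Z_total = R + C = 3250 - j113.1 Ω = 3252∠-2.0° Ω.

Z = 3250 - j113.1 Ω = 3252∠-2.0° Ω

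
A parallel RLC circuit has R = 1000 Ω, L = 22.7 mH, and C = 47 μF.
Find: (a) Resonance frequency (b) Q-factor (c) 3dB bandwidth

Step 1 — Resonance: ω₀ = 1/√(LC) = 1/√(0.0227·4.7e-05) = 968.1 rad/s.
Step 2 — f₀ = ω₀/(2π) = 154.1 Hz.
Step 3 — Parallel Q: Q = R/(ω₀L) = 1000/(968.1·0.0227) = 45.5.
Step 4 — Bandwidth: Δω = ω₀/Q = 21.28 rad/s; BW = Δω/(2π) = 3.386 Hz.

(a) f₀ = 154.1 Hz  (b) Q = 45.5  (c) BW = 3.386 Hz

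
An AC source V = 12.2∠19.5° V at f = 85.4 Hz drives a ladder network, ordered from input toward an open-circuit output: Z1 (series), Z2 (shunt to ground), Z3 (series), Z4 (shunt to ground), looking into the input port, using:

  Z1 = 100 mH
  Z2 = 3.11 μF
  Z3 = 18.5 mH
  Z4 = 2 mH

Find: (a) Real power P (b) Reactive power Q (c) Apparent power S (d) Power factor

Step 1 — Angular frequency: ω = 2π·f = 2π·85.4 = 536.6 rad/s.
Step 2 — Component impedances:
  Z1: Z = jωL = j·536.6·0.1 = 0 + j53.66 Ω
  Z2: Z = 1/(jωC) = -j/(ω·C) = 0 - j599.2 Ω
  Z3: Z = jωL = j·536.6·0.0185 = 0 + j9.927 Ω
  Z4: Z = jωL = j·536.6·0.002 = 0 + j1.073 Ω
Step 3 — Ladder network (open output): work backward from the far end, alternating series and parallel combinations. Z_in = 0 + j64.86 Ω = 64.86∠90.0° Ω.
Step 4 — Source phasor: V = 12.2∠19.5° V = 11.5 + j4.072 V.
Step 5 — Current: I = V / Z = 0.06278 - j0.1773 A = 0.1881∠-70.5° A.
Step 6 — Complex power: S = V·I* = 0 + j2.295 VA.
Step 7 — Real power: P = Re(S) = 0 W.
Step 8 — Reactive power: Q = Im(S) = 2.295 VAR.
Step 9 — Apparent power: |S| = 2.295 VA.
Step 10 — Power factor: PF = P/|S| = 0 (lagging).

(a) P = 0 W  (b) Q = 2.295 VAR  (c) S = 2.295 VA  (d) PF = 0 (lagging)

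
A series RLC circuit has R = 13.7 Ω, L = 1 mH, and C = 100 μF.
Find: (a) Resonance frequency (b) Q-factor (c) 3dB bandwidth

Step 1 — Resonance condition Im(Z)=0 gives ω₀ = 1/√(LC).
Step 2 — ω₀ = 1/√(0.001·0.0001) = 3162 rad/s.
Step 3 — f₀ = ω₀/(2π) = 503.3 Hz.
Step 4 — Series Q: Q = ω₀L/R = 3162·0.001/13.7 = 0.2308.
Step 5 — 3dB bandwidth: Δω = ω₀/Q = 1.37e+04 rad/s; BW = Δω/(2π) = 2180 Hz.

(a) f₀ = 503.3 Hz  (b) Q = 0.2308  (c) BW = 2180 Hz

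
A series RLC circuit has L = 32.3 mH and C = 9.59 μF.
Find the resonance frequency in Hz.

Step 1 — Resonance condition Im(Z)=0 gives ω₀ = 1/√(LC).
Step 2 — ω₀ = 1/√(0.0323·9.59e-06) = 1797 rad/s.
Step 3 — f₀ = ω₀/(2π) = 286 Hz.

f₀ = 286 Hz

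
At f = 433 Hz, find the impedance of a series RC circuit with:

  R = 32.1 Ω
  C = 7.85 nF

Step 1 — Angular frequency: ω = 2π·f = 2π·433 = 2721 rad/s.
Step 2 — Component impedances:
  R: Z = R = 32.1 Ω
  C: Z = 1/(jωC) = -j/(ω·C) = 0 - j4.682e+04 Ω
Step 3 — Series combination: Z_total = R + C = 32.1 - j4.682e+04 Ω = 4.682e+04∠-90.0° Ω.

Z = 32.1 - j4.682e+04 Ω = 4.682e+04∠-90.0° Ω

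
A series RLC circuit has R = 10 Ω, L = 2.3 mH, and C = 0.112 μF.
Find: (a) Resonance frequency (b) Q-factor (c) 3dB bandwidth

Step 1 — Resonance condition Im(Z)=0 gives ω₀ = 1/√(LC).
Step 2 — ω₀ = 1/√(0.0023·1.12e-07) = 6.231e+04 rad/s.
Step 3 — f₀ = ω₀/(2π) = 9916 Hz.
Step 4 — Series Q: Q = ω₀L/R = 6.231e+04·0.0023/10 = 14.33.
Step 5 — 3dB bandwidth: Δω = ω₀/Q = 4348 rad/s; BW = Δω/(2π) = 692 Hz.

(a) f₀ = 9916 Hz  (b) Q = 14.33  (c) BW = 692 Hz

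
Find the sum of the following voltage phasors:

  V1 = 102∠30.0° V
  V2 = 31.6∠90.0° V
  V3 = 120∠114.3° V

Step 1 — Convert each phasor to rectangular form:
  V1 = 102·(cos(30.0°) + j·sin(30.0°)) = 88.33 + j51 V
  V2 = 31.6·(cos(90.0°) + j·sin(90.0°)) = 0 + j31.6 V
  V3 = 120·(cos(114.3°) + j·sin(114.3°)) = -49.38 + j109.4 V
Step 2 — Sum components: V_total = 38.95 + j192 V.
Step 3 — Convert to polar: |V_total| = 195.9 V, ∠V_total = 78.5°.

V_total = 195.9∠78.5° V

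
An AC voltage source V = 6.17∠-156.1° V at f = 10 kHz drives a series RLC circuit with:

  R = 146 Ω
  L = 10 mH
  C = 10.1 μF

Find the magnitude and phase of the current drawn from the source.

Step 1 — Angular frequency: ω = 2π·f = 2π·1e+04 = 6.283e+04 rad/s.
Step 2 — Component impedances:
  R: Z = R = 146 Ω
  L: Z = jωL = j·6.283e+04·0.01 = 0 + j628.3 Ω
  C: Z = 1/(jωC) = -j/(ω·C) = 0 - j1.576 Ω
Step 3 — Series combination: Z_total = R + L + C = 146 + j626.7 Ω = 643.5∠76.9° Ω.
Step 4 — Source phasor: V = 6.17∠-156.1° V = -5.641 - j2.5 V.
Step 5 — Ohm's law: I = V / Z_total = (-5.641 - j2.5) / (146 + j626.7) = -0.005772 + j0.007656 A.
Step 6 — Convert to polar: |I| = 0.009588 A, ∠I = 127.0°.

I = 0.009588∠127.0° A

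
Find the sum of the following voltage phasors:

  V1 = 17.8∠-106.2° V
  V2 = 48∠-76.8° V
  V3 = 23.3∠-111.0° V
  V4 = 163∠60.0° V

Step 1 — Convert each phasor to rectangular form:
  V1 = 17.8·(cos(-106.2°) + j·sin(-106.2°)) = -4.966 - j17.09 V
  V2 = 48·(cos(-76.8°) + j·sin(-76.8°)) = 10.96 - j46.73 V
  V3 = 23.3·(cos(-111.0°) + j·sin(-111.0°)) = -8.35 - j21.75 V
  V4 = 163·(cos(60.0°) + j·sin(60.0°)) = 81.5 + j141.2 V
Step 2 — Sum components: V_total = 79.14 + j55.58 V.
Step 3 — Convert to polar: |V_total| = 96.71 V, ∠V_total = 35.1°.

V_total = 96.71∠35.1° V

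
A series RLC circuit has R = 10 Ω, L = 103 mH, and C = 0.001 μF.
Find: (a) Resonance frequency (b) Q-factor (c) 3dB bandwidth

Step 1 — Resonance: ω₀ = 1/√(LC) = 1/√(0.103·1e-09) = 9.853e+04 rad/s.
Step 2 — f₀ = ω₀/(2π) = 1.568e+04 Hz.
Step 3 — Series Q: Q = ω₀L/R = 9.853e+04·0.103/10 = 1015.
Step 4 — Bandwidth: Δω = ω₀/Q = 97.09 rad/s; BW = Δω/(2π) = 15.45 Hz.

(a) f₀ = 1.568e+04 Hz  (b) Q = 1015  (c) BW = 15.45 Hz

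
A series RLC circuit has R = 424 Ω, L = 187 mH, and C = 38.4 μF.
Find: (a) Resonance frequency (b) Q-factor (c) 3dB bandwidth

Step 1 — Resonance condition Im(Z)=0 gives ω₀ = 1/√(LC).
Step 2 — ω₀ = 1/√(0.187·3.84e-05) = 373.2 rad/s.
Step 3 — f₀ = ω₀/(2π) = 59.39 Hz.
Step 4 — Series Q: Q = ω₀L/R = 373.2·0.187/424 = 0.1646.
Step 5 — 3dB bandwidth: Δω = ω₀/Q = 2267 rad/s; BW = Δω/(2π) = 360.9 Hz.

(a) f₀ = 59.39 Hz  (b) Q = 0.1646  (c) BW = 360.9 Hz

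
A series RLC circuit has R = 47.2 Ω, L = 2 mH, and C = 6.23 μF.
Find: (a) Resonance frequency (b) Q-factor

Step 1 — Resonance condition Im(Z)=0 gives ω₀ = 1/√(LC).
Step 2 — ω₀ = 1/√(0.002·6.23e-06) = 8959 rad/s.
Step 3 — f₀ = ω₀/(2π) = 1426 Hz.
Step 4 — Series Q: Q = ω₀L/R = 8959·0.002/47.2 = 0.3796.

(a) f₀ = 1426 Hz  (b) Q = 0.3796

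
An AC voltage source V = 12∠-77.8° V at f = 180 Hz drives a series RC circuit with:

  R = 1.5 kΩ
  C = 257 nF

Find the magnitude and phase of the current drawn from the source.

Step 1 — Angular frequency: ω = 2π·f = 2π·180 = 1131 rad/s.
Step 2 — Component impedances:
  R: Z = R = 1500 Ω
  C: Z = 1/(jωC) = -j/(ω·C) = 0 - j3440 Ω
Step 3 — Series combination: Z_total = R + C = 1500 - j3440 Ω = 3753∠-66.4° Ω.
Step 4 — Source phasor: V = 12∠-77.8° V = 2.536 - j11.73 V.
Step 5 — Ohm's law: I = V / Z_total = (2.536 - j11.73) / (1500 - j3440) = 0.003135 - j0.0006296 A.
Step 6 — Convert to polar: |I| = 0.003197 A, ∠I = -11.4°.

I = 0.003197∠-11.4° A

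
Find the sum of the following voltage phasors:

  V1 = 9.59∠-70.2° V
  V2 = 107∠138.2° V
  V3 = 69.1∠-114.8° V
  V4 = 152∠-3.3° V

Step 1 — Convert each phasor to rectangular form:
  V1 = 9.59·(cos(-70.2°) + j·sin(-70.2°)) = 3.248 - j9.023 V
  V2 = 107·(cos(138.2°) + j·sin(138.2°)) = -79.77 + j71.32 V
  V3 = 69.1·(cos(-114.8°) + j·sin(-114.8°)) = -28.98 - j62.73 V
  V4 = 152·(cos(-3.3°) + j·sin(-3.3°)) = 151.7 - j8.75 V
Step 2 — Sum components: V_total = 46.25 - j9.181 V.
Step 3 — Convert to polar: |V_total| = 47.15 V, ∠V_total = -11.2°.

V_total = 47.15∠-11.2° V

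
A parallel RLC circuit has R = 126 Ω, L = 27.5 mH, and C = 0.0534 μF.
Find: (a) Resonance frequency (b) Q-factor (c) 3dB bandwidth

Step 1 — Resonance: ω₀ = 1/√(LC) = 1/√(0.0275·5.34e-08) = 2.61e+04 rad/s.
Step 2 — f₀ = ω₀/(2π) = 4153 Hz.
Step 3 — Parallel Q: Q = R/(ω₀L) = 126/(2.61e+04·0.0275) = 0.1756.
Step 4 — Bandwidth: Δω = ω₀/Q = 1.486e+05 rad/s; BW = Δω/(2π) = 2.365e+04 Hz.

(a) f₀ = 4153 Hz  (b) Q = 0.1756  (c) BW = 2.365e+04 Hz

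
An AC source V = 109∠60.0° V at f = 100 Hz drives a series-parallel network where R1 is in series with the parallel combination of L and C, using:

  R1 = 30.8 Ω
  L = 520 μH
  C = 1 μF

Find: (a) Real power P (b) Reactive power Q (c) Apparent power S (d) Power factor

Step 1 — Angular frequency: ω = 2π·f = 2π·100 = 628.3 rad/s.
Step 2 — Component impedances:
  R1: Z = R = 30.8 Ω
  L: Z = jωL = j·628.3·0.00052 = 0 + j0.3267 Ω
  C: Z = 1/(jωC) = -j/(ω·C) = 0 - j1592 Ω
Step 3 — Parallel branch: L || C = 1/(1/L + 1/C) = 0 + j0.3268 Ω.
Step 4 — Series with R1: Z_total = R1 + (L || C) = 30.8 + j0.3268 Ω = 30.8∠0.6° Ω.
Step 5 — Source phasor: V = 109∠60.0° V = 54.5 + j94.4 V.
Step 6 — Current: I = V / Z = 1.802 + j3.046 A = 3.539∠59.4° A.
Step 7 — Complex power: S = V·I* = 385.7 + j4.092 VA.
Step 8 — Real power: P = Re(S) = 385.7 W.
Step 9 — Reactive power: Q = Im(S) = 4.092 VAR.
Step 10 — Apparent power: |S| = 385.7 VA.
Step 11 — Power factor: PF = P/|S| = 0.9999 (lagging).

(a) P = 385.7 W  (b) Q = 4.092 VAR  (c) S = 385.7 VA  (d) PF = 0.9999 (lagging)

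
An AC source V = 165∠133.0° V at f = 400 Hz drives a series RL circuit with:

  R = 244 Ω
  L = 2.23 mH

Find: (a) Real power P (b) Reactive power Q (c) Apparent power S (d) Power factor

Step 1 — Angular frequency: ω = 2π·f = 2π·400 = 2513 rad/s.
Step 2 — Component impedances:
  R: Z = R = 244 Ω
  L: Z = jωL = j·2513·0.00223 = 0 + j5.605 Ω
Step 3 — Series combination: Z_total = R + L = 244 + j5.605 Ω = 244.1∠1.3° Ω.
Step 4 — Source phasor: V = 165∠133.0° V = -112.5 + j120.7 V.
Step 5 — Current: I = V / Z = -0.4496 + j0.5049 A = 0.6761∠131.7° A.
Step 6 — Complex power: S = V·I* = 111.5 + j2.562 VA.
Step 7 — Real power: P = Re(S) = 111.5 W.
Step 8 — Reactive power: Q = Im(S) = 2.562 VAR.
Step 9 — Apparent power: |S| = 111.5 VA.
Step 10 — Power factor: PF = P/|S| = 0.9997 (lagging).

(a) P = 111.5 W  (b) Q = 2.562 VAR  (c) S = 111.5 VA  (d) PF = 0.9997 (lagging)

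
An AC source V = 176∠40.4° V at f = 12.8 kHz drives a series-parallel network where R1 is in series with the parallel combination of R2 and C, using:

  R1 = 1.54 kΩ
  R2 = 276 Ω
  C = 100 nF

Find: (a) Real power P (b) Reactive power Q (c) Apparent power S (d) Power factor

Step 1 — Angular frequency: ω = 2π·f = 2π·1.28e+04 = 8.042e+04 rad/s.
Step 2 — Component impedances:
  R1: Z = R = 1540 Ω
  R2: Z = R = 276 Ω
  C: Z = 1/(jωC) = -j/(ω·C) = 0 - j124.3 Ω
Step 3 — Parallel branch: R2 || C = 1/(1/R2 + 1/C) = 46.57 - j103.4 Ω.
Step 4 — Series with R1: Z_total = R1 + (R2 || C) = 1587 - j103.4 Ω = 1590∠-3.7° Ω.
Step 5 — Source phasor: V = 176∠40.4° V = 134 + j114.1 V.
Step 6 — Current: I = V / Z = 0.07946 + j0.07707 A = 0.1107∠44.1° A.
Step 7 — Complex power: S = V·I* = 19.44 - j1.267 VA.
Step 8 — Real power: P = Re(S) = 19.44 W.
Step 9 — Reactive power: Q = Im(S) = -1.267 VAR.
Step 10 — Apparent power: |S| = 19.48 VA.
Step 11 — Power factor: PF = P/|S| = 0.9979 (leading).

(a) P = 19.44 W  (b) Q = -1.267 VAR  (c) S = 19.48 VA  (d) PF = 0.9979 (leading)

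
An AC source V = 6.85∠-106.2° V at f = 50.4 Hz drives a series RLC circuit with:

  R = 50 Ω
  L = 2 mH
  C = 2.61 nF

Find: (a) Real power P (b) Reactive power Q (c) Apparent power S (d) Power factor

Step 1 — Angular frequency: ω = 2π·f = 2π·50.4 = 316.7 rad/s.
Step 2 — Component impedances:
  R: Z = R = 50 Ω
  L: Z = jωL = j·316.7·0.002 = 0 + j0.6333 Ω
  C: Z = 1/(jωC) = -j/(ω·C) = 0 - j1.21e+06 Ω
Step 3 — Series combination: Z_total = R + L + C = 50 - j1.21e+06 Ω = 1.21e+06∠-90.0° Ω.
Step 4 — Source phasor: V = 6.85∠-106.2° V = -1.911 - j6.578 V.
Step 5 — Current: I = V / Z = 5.437e-06 - j1.58e-06 A = 5.662e-06∠-16.2° A.
Step 6 — Complex power: S = V·I* = 1.603e-09 - j3.878e-05 VA.
Step 7 — Real power: P = Re(S) = 1.603e-09 W.
Step 8 — Reactive power: Q = Im(S) = -3.878e-05 VAR.
Step 9 — Apparent power: |S| = 3.878e-05 VA.
Step 10 — Power factor: PF = P/|S| = 4.133e-05 (leading).

(a) P = 1.603e-09 W  (b) Q = -3.878e-05 VAR  (c) S = 3.878e-05 VA  (d) PF = 4.133e-05 (leading)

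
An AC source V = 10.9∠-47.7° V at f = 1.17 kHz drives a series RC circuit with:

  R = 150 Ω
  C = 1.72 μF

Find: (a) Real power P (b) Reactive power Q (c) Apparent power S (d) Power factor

Step 1 — Angular frequency: ω = 2π·f = 2π·1170 = 7351 rad/s.
Step 2 — Component impedances:
  R: Z = R = 150 Ω
  C: Z = 1/(jωC) = -j/(ω·C) = 0 - j79.09 Ω
Step 3 — Series combination: Z_total = R + C = 150 - j79.09 Ω = 169.6∠-27.8° Ω.
Step 4 — Source phasor: V = 10.9∠-47.7° V = 7.336 - j8.062 V.
Step 5 — Current: I = V / Z = 0.06044 - j0.02188 A = 0.06428∠-19.9° A.
Step 6 — Complex power: S = V·I* = 0.6198 - j0.3268 VA.
Step 7 — Real power: P = Re(S) = 0.6198 W.
Step 8 — Reactive power: Q = Im(S) = -0.3268 VAR.
Step 9 — Apparent power: |S| = 0.7006 VA.
Step 10 — Power factor: PF = P/|S| = 0.8846 (leading).

(a) P = 0.6198 W  (b) Q = -0.3268 VAR  (c) S = 0.7006 VA  (d) PF = 0.8846 (leading)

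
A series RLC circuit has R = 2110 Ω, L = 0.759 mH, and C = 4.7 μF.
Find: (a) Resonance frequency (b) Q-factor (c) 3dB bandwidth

Step 1 — Resonance condition Im(Z)=0 gives ω₀ = 1/√(LC).
Step 2 — ω₀ = 1/√(0.000759·4.7e-06) = 1.674e+04 rad/s.
Step 3 — f₀ = ω₀/(2π) = 2665 Hz.
Step 4 — Series Q: Q = ω₀L/R = 1.674e+04·0.000759/2110 = 0.006023.
Step 5 — 3dB bandwidth: Δω = ω₀/Q = 2.78e+06 rad/s; BW = Δω/(2π) = 4.424e+05 Hz.

(a) f₀ = 2665 Hz  (b) Q = 0.006023  (c) BW = 4.424e+05 Hz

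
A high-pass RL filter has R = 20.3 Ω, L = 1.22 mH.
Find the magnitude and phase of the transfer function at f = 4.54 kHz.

Step 1 — Angular frequency: ω = 2π·4540 = 2.853e+04 rad/s.
Step 2 — Transfer function: H(jω) = jωL/(R + jωL).
Step 3 — Numerator jωL = j·34.8; denominator R + jωL = 20.3 + j34.8.
Step 4 — H = 0.7461 + j0.4352.
Step 5 — Magnitude: |H| = 0.8638 (-1.3 dB); phase: φ = 30.3°.

|H| = 0.8638 (-1.3 dB), φ = 30.3°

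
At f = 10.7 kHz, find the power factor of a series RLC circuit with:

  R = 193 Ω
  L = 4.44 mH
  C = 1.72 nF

Step 1 — Angular frequency: ω = 2π·f = 2π·1.07e+04 = 6.723e+04 rad/s.
Step 2 — Component impedances:
  R: Z = R = 193 Ω
  L: Z = jωL = j·6.723e+04·0.00444 = 0 + j298.5 Ω
  C: Z = 1/(jωC) = -j/(ω·C) = 0 - j8648 Ω
Step 3 — Series combination: Z_total = R + L + C = 193 - j8349 Ω = 8352∠-88.7° Ω.
Step 4 — Power factor: PF = cos(φ) = Re(Z)/|Z| = 193/8352 = 0.02311.
Step 5 — Type: Im(Z) = -8349 ⇒ leading (phase φ = -88.7°).

PF = 0.02311 (leading, φ = -88.7°)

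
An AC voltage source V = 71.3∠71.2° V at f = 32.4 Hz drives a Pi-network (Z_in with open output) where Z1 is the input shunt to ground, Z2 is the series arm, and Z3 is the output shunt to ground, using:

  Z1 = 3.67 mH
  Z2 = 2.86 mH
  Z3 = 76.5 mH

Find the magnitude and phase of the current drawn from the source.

Step 1 — Angular frequency: ω = 2π·f = 2π·32.4 = 203.6 rad/s.
Step 2 — Component impedances:
  Z1: Z = jωL = j·203.6·0.00367 = 0 + j0.7471 Ω
  Z2: Z = jωL = j·203.6·0.00286 = 0 + j0.5822 Ω
  Z3: Z = jωL = j·203.6·0.0765 = 0 + j15.57 Ω
Step 3 — With open output, the series arm Z2 and the output shunt Z3 appear in series to ground: Z2 + Z3 = 0 + j16.16 Ω.
Step 4 — Parallel with input shunt Z1: Z_in = Z1 || (Z2 + Z3) = 0 + j0.7141 Ω = 0.7141∠90.0° Ω.
Step 5 — Source phasor: V = 71.3∠71.2° V = 22.98 + j67.5 V.
Step 6 — Ohm's law: I = V / Z_total = (22.98 + j67.5) / (0 + j0.7141) = 94.52 - j32.18 A.
Step 7 — Convert to polar: |I| = 99.85 A, ∠I = -18.8°.

I = 99.85∠-18.8° A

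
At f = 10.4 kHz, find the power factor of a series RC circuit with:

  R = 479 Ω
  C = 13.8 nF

Step 1 — Angular frequency: ω = 2π·f = 2π·1.04e+04 = 6.535e+04 rad/s.
Step 2 — Component impedances:
  R: Z = R = 479 Ω
  C: Z = 1/(jωC) = -j/(ω·C) = 0 - j1109 Ω
Step 3 — Series combination: Z_total = R + C = 479 - j1109 Ω = 1208∠-66.6° Ω.
Step 4 — Power factor: PF = cos(φ) = Re(Z)/|Z| = 479/1208 = 0.3965.
Step 5 — Type: Im(Z) = -1109 ⇒ leading (phase φ = -66.6°).

PF = 0.3965 (leading, φ = -66.6°)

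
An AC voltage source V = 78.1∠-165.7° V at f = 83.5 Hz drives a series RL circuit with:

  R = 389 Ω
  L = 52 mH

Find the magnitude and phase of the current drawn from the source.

Step 1 — Angular frequency: ω = 2π·f = 2π·83.5 = 524.6 rad/s.
Step 2 — Component impedances:
  R: Z = R = 389 Ω
  L: Z = jωL = j·524.6·0.052 = 0 + j27.28 Ω
Step 3 — Series combination: Z_total = R + L = 389 + j27.28 Ω = 390∠4.0° Ω.
Step 4 — Source phasor: V = 78.1∠-165.7° V = -75.68 - j19.29 V.
Step 5 — Ohm's law: I = V / Z_total = (-75.68 - j19.29) / (389 + j27.28) = -0.1971 - j0.03577 A.
Step 6 — Convert to polar: |I| = 0.2003 A, ∠I = -169.7°.

I = 0.2003∠-169.7° A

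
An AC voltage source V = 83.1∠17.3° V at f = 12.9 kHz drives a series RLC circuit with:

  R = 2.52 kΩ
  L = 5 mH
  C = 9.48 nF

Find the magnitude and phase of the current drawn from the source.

Step 1 — Angular frequency: ω = 2π·f = 2π·1.29e+04 = 8.105e+04 rad/s.
Step 2 — Component impedances:
  R: Z = R = 2520 Ω
  L: Z = jωL = j·8.105e+04·0.005 = 0 + j405.3 Ω
  C: Z = 1/(jωC) = -j/(ω·C) = 0 - j1301 Ω
Step 3 — Series combination: Z_total = R + L + C = 2520 - j896.2 Ω = 2675∠-19.6° Ω.
Step 4 — Source phasor: V = 83.1∠17.3° V = 79.34 + j24.71 V.
Step 5 — Ohm's law: I = V / Z_total = (79.34 + j24.71) / (2520 - j896.2) = 0.02485 + j0.01864 A.
Step 6 — Convert to polar: |I| = 0.03107 A, ∠I = 36.9°.

I = 0.03107∠36.9° A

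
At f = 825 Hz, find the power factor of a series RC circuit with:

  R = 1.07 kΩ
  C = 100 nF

Step 1 — Angular frequency: ω = 2π·f = 2π·825 = 5184 rad/s.
Step 2 — Component impedances:
  R: Z = R = 1070 Ω
  C: Z = 1/(jωC) = -j/(ω·C) = 0 - j1929 Ω
Step 3 — Series combination: Z_total = R + C = 1070 - j1929 Ω = 2206∠-61.0° Ω.
Step 4 — Power factor: PF = cos(φ) = Re(Z)/|Z| = 1070/2206 = 0.485.
Step 5 — Type: Im(Z) = -1929 ⇒ leading (phase φ = -61.0°).

PF = 0.485 (leading, φ = -61.0°)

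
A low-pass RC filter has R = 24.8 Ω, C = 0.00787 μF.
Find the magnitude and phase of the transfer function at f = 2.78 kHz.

Step 1 — Angular frequency: ω = 2π·2780 = 1.747e+04 rad/s.
Step 2 — Transfer function: H(jω) = 1/(1 + jωRC).
Step 3 — Denominator: 1 + jωRC = 1 + j·1.747e+04·24.8·7.87e-09 = 1 + j0.003409.
Step 4 — H = 1 - j0.003409.
Step 5 — Magnitude: |H| = 1 (-0.0 dB); phase: φ = -0.2°.

|H| = 1 (-0.0 dB), φ = -0.2°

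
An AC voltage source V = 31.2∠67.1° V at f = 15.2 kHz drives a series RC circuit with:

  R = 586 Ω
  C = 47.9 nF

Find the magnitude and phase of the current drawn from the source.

Step 1 — Angular frequency: ω = 2π·f = 2π·1.52e+04 = 9.55e+04 rad/s.
Step 2 — Component impedances:
  R: Z = R = 586 Ω
  C: Z = 1/(jωC) = -j/(ω·C) = 0 - j218.6 Ω
Step 3 — Series combination: Z_total = R + C = 586 - j218.6 Ω = 625.4∠-20.5° Ω.
Step 4 — Source phasor: V = 31.2∠67.1° V = 12.14 + j28.74 V.
Step 5 — Ohm's law: I = V / Z_total = (12.14 + j28.74) / (586 - j218.6) = 0.002126 + j0.04984 A.
Step 6 — Convert to polar: |I| = 0.04988 A, ∠I = 87.6°.

I = 0.04988∠87.6° A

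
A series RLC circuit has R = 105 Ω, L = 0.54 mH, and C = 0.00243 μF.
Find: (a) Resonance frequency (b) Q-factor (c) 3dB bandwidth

Step 1 — Resonance condition Im(Z)=0 gives ω₀ = 1/√(LC).
Step 2 — ω₀ = 1/√(0.00054·2.43e-09) = 8.73e+05 rad/s.
Step 3 — f₀ = ω₀/(2π) = 1.389e+05 Hz.
Step 4 — Series Q: Q = ω₀L/R = 8.73e+05·0.00054/105 = 4.49.
Step 5 — 3dB bandwidth: Δω = ω₀/Q = 1.944e+05 rad/s; BW = Δω/(2π) = 3.095e+04 Hz.

(a) f₀ = 1.389e+05 Hz  (b) Q = 4.49  (c) BW = 3.095e+04 Hz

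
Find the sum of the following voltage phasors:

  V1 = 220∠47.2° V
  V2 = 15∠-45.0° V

Step 1 — Convert each phasor to rectangular form:
  V1 = 220·(cos(47.2°) + j·sin(47.2°)) = 149.5 + j161.4 V
  V2 = 15·(cos(-45.0°) + j·sin(-45.0°)) = 10.61 - j10.61 V
Step 2 — Sum components: V_total = 160.1 + j150.8 V.
Step 3 — Convert to polar: |V_total| = 219.9 V, ∠V_total = 43.3°.

V_total = 219.9∠43.3° V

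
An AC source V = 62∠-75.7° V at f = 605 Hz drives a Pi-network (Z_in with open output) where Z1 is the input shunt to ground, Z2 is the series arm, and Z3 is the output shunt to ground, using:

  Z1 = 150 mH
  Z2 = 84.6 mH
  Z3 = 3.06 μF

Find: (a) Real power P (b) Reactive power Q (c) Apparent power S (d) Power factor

Step 1 — Angular frequency: ω = 2π·f = 2π·605 = 3801 rad/s.
Step 2 — Component impedances:
  Z1: Z = jωL = j·3801·0.15 = 0 + j570.2 Ω
  Z2: Z = jωL = j·3801·0.0846 = 0 + j321.6 Ω
  Z3: Z = 1/(jωC) = -j/(ω·C) = 0 - j85.97 Ω
Step 3 — With open output, the series arm Z2 and the output shunt Z3 appear in series to ground: Z2 + Z3 = 0 + j235.6 Ω.
Step 4 — Parallel with input shunt Z1: Z_in = Z1 || (Z2 + Z3) = 0 + j166.7 Ω = 166.7∠90.0° Ω.
Step 5 — Source phasor: V = 62∠-75.7° V = 15.31 - j60.08 V.
Step 6 — Current: I = V / Z = -0.3603 - j0.09185 A = 0.3719∠-165.7° A.
Step 7 — Complex power: S = V·I* = 0 + j23.06 VA.
Step 8 — Real power: P = Re(S) = 0 W.
Step 9 — Reactive power: Q = Im(S) = 23.06 VAR.
Step 10 — Apparent power: |S| = 23.06 VA.
Step 11 — Power factor: PF = P/|S| = 0 (lagging).

(a) P = 0 W  (b) Q = 23.06 VAR  (c) S = 23.06 VA  (d) PF = 0 (lagging)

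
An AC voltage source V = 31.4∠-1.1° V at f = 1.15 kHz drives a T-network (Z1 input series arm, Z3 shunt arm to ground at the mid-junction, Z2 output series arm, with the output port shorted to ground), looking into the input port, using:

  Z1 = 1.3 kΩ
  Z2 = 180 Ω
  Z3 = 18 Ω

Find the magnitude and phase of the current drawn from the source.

Step 1 — Angular frequency: ω = 2π·f = 2π·1150 = 7226 rad/s.
Step 2 — Component impedances:
  Z1: Z = R = 1300 Ω
  Z2: Z = R = 180 Ω
  Z3: Z = R = 18 Ω
Step 3 — With the output port shorted to ground, the output series arm Z2 runs from the junction to ground; the shunt arm Z3 also runs from the junction to ground. They appear in parallel: Z3 || Z2 = 16.36 Ω.
Step 4 — Series with input arm Z1: Z_in = Z1 + (Z3 || Z2) = 1316 Ω = 1316∠0.0° Ω.
Step 5 — Source phasor: V = 31.4∠-1.1° V = 31.39 - j0.6028 V.
Step 6 — Ohm's law: I = V / Z_total = (31.39 - j0.6028) / (1316) = 0.02385 - j0.0004579 A.
Step 7 — Convert to polar: |I| = 0.02385 A, ∠I = -1.1°.

I = 0.02385∠-1.1° A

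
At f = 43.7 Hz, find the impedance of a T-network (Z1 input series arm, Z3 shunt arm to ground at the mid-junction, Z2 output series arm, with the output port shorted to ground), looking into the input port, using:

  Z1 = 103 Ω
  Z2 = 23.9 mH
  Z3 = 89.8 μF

Step 1 — Angular frequency: ω = 2π·f = 2π·43.7 = 274.6 rad/s.
Step 2 — Component impedances:
  Z1: Z = R = 103 Ω
  Z2: Z = jωL = j·274.6·0.0239 = 0 + j6.562 Ω
  Z3: Z = 1/(jωC) = -j/(ω·C) = 0 - j40.56 Ω
Step 3 — With the output port shorted to ground, the output series arm Z2 runs from the junction to ground; the shunt arm Z3 also runs from the junction to ground. They appear in parallel: Z3 || Z2 = 0 + j7.829 Ω.
Step 4 — Series with input arm Z1: Z_in = Z1 + (Z3 || Z2) = 103 + j7.829 Ω = 103.3∠4.3° Ω.

Z = 103 + j7.829 Ω = 103.3∠4.3° Ω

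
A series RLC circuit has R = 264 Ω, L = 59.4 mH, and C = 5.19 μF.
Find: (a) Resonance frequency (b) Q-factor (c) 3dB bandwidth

Step 1 — Resonance: ω₀ = 1/√(LC) = 1/√(0.0594·5.19e-06) = 1801 rad/s.
Step 2 — f₀ = ω₀/(2π) = 286.6 Hz.
Step 3 — Series Q: Q = ω₀L/R = 1801·0.0594/264 = 0.4052.
Step 4 — Bandwidth: Δω = ω₀/Q = 4444 rad/s; BW = Δω/(2π) = 707.4 Hz.

(a) f₀ = 286.6 Hz  (b) Q = 0.4052  (c) BW = 707.4 Hz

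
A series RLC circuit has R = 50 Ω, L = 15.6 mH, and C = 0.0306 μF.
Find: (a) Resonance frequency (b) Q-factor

Step 1 — Resonance condition Im(Z)=0 gives ω₀ = 1/√(LC).
Step 2 — ω₀ = 1/√(0.0156·3.06e-08) = 4.577e+04 rad/s.
Step 3 — f₀ = ω₀/(2π) = 7284 Hz.
Step 4 — Series Q: Q = ω₀L/R = 4.577e+04·0.0156/50 = 14.28.

(a) f₀ = 7284 Hz  (b) Q = 14.28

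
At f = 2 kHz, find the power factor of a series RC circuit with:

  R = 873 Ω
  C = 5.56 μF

Step 1 — Angular frequency: ω = 2π·f = 2π·2000 = 1.257e+04 rad/s.
Step 2 — Component impedances:
  R: Z = R = 873 Ω
  C: Z = 1/(jωC) = -j/(ω·C) = 0 - j14.31 Ω
Step 3 — Series combination: Z_total = R + C = 873 - j14.31 Ω = 873.1∠-0.9° Ω.
Step 4 — Power factor: PF = cos(φ) = Re(Z)/|Z| = 873/873.1 = 0.9999.
Step 5 — Type: Im(Z) = -14.31 ⇒ leading (phase φ = -0.9°).

PF = 0.9999 (leading, φ = -0.9°)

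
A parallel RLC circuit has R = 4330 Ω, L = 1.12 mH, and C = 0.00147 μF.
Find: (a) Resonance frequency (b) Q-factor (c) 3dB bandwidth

Step 1 — Resonance: ω₀ = 1/√(LC) = 1/√(0.00112·1.47e-09) = 7.793e+05 rad/s.
Step 2 — f₀ = ω₀/(2π) = 1.24e+05 Hz.
Step 3 — Parallel Q: Q = R/(ω₀L) = 4330/(7.793e+05·0.00112) = 4.961.
Step 4 — Bandwidth: Δω = ω₀/Q = 1.571e+05 rad/s; BW = Δω/(2π) = 2.5e+04 Hz.

(a) f₀ = 1.24e+05 Hz  (b) Q = 4.961  (c) BW = 2.5e+04 Hz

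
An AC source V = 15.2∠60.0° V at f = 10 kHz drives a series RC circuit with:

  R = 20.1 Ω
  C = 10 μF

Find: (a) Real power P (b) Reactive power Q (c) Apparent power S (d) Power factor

Step 1 — Angular frequency: ω = 2π·f = 2π·1e+04 = 6.283e+04 rad/s.
Step 2 — Component impedances:
  R: Z = R = 20.1 Ω
  C: Z = 1/(jωC) = -j/(ω·C) = 0 - j1.592 Ω
Step 3 — Series combination: Z_total = R + C = 20.1 - j1.592 Ω = 20.16∠-4.5° Ω.
Step 4 — Source phasor: V = 15.2∠60.0° V = 7.6 + j13.16 V.
Step 5 — Current: I = V / Z = 0.3242 + j0.6806 A = 0.7539∠64.5° A.
Step 6 — Complex power: S = V·I* = 11.42 - j0.9045 VA.
Step 7 — Real power: P = Re(S) = 11.42 W.
Step 8 — Reactive power: Q = Im(S) = -0.9045 VAR.
Step 9 — Apparent power: |S| = 11.46 VA.
Step 10 — Power factor: PF = P/|S| = 0.9969 (leading).

(a) P = 11.42 W  (b) Q = -0.9045 VAR  (c) S = 11.46 VA  (d) PF = 0.9969 (leading)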